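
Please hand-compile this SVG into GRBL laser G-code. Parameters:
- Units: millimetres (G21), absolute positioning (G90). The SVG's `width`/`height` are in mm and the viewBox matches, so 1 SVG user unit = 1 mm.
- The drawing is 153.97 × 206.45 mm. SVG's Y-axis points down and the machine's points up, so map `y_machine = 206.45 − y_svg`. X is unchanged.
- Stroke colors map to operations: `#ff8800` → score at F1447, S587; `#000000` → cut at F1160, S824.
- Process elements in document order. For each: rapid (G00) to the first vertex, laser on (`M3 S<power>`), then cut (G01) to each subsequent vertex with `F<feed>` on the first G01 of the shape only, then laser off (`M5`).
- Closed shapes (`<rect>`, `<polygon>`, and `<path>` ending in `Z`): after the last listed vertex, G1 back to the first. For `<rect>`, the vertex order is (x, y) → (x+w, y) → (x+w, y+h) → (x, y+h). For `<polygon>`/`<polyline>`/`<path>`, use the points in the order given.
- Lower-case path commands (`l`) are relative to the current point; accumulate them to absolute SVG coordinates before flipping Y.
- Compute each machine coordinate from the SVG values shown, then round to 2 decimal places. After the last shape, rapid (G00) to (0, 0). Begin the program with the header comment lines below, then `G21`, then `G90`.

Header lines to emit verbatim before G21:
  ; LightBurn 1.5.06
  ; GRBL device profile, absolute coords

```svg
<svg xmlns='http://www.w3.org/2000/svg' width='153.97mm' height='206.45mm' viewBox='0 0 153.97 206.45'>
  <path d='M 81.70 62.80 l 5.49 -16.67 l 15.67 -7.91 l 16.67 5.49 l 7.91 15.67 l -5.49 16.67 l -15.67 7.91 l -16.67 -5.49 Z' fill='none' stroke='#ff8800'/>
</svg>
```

; LightBurn 1.5.06
; GRBL device profile, absolute coords
G21
G90
G00 X81.70 Y143.65
M3 S587
G01 X87.19 Y160.32 F1447
G01 X102.86 Y168.23
G01 X119.53 Y162.74
G01 X127.44 Y147.07
G01 X121.95 Y130.40
G01 X106.28 Y122.49
G01 X89.61 Y127.98
G01 X81.70 Y143.65
M5
G00 X0.00 Y0.00

viewBox `0 0 153.97 206.45` with mm width/height → 1 unit = 1 mm. Flip: y_m = 206.45 − y_svg.

**Shape 1** — `<path>` regular polygon, stroke `#ff8800` → score (S587, F1447). Machine vertices: (81.70,143.65) → (87.19,160.32) → (102.86,168.23) → (119.53,162.74) → (127.44,147.07) → (121.95,130.40) → (106.28,122.49) → (89.61,127.98) → (81.70,143.65). Closed: final G1 returns to the first vertex.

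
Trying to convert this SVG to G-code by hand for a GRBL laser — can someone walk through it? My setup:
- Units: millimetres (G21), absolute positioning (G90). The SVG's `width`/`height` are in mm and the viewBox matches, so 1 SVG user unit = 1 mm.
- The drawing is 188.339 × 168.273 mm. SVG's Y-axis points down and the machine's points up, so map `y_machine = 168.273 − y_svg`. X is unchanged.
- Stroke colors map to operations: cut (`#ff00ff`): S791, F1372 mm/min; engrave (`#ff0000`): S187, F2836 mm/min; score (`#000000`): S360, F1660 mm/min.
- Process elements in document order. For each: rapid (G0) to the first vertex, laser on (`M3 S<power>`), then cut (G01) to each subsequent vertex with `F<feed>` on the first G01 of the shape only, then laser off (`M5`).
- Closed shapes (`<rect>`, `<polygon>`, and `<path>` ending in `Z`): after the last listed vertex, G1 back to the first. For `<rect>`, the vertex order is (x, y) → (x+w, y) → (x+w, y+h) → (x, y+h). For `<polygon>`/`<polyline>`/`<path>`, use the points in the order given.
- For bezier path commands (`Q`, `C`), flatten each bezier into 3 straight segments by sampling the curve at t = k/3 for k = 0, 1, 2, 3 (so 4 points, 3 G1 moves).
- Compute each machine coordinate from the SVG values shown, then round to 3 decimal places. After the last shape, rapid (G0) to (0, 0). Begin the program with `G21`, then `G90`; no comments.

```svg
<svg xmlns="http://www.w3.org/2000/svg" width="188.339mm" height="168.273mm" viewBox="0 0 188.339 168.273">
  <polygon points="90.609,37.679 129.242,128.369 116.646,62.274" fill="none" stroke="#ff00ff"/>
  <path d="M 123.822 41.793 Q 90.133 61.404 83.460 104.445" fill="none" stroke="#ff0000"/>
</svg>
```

G21
G90
G0 X90.609 Y130.594
M3 S791
G01 X129.242 Y39.904 F1372
G01 X116.646 Y105.999
G01 X90.609 Y130.594
M5
G0 X123.822 Y126.480
M3 S187
G01 X104.364 Y110.803 F2836
G01 X90.910 Y89.919
G01 X83.460 Y63.828
M5
G0 X0.000 Y0.000

1 u = 1 mm; y_m = 168.273 − y.

[1] `<polygon>` closed polygon, #ff00ff→cut S791 F1372: (90.609,130.594) → (129.242,39.904) → (116.646,105.999) → (90.609,130.594) (closed)

[2] `<path>` quadratic bezier, #ff0000→engrave S187 F2836: (123.822,126.480) → (104.364,110.803) → (90.910,89.919) → (83.460,63.828)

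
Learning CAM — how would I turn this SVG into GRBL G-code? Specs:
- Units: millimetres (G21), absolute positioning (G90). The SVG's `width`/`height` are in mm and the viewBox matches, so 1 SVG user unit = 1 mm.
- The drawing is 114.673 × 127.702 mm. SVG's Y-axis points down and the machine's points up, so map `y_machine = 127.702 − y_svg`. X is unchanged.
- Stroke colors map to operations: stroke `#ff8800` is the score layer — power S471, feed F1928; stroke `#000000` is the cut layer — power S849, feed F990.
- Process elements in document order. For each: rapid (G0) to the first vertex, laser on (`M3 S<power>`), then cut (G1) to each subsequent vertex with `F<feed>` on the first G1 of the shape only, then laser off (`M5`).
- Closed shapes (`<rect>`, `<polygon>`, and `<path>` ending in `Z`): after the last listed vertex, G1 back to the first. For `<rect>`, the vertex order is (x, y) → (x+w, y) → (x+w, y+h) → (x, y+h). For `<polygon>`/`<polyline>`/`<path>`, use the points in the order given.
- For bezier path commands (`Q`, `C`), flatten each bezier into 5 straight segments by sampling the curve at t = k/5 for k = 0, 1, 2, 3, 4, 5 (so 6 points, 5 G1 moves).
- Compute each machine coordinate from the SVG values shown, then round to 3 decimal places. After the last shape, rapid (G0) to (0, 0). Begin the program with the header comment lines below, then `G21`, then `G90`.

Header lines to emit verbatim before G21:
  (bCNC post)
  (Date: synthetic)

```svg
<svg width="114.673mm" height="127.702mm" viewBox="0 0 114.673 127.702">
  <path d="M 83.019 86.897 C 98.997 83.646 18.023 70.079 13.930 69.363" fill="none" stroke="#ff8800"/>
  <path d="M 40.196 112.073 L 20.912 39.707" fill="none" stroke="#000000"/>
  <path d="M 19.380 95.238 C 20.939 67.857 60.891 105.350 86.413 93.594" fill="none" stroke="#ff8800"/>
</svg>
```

(bCNC post)
(Date: synthetic)
G21
G90
G0 X83.019 Y40.805
M3 S471
G1 X82.362 Y43.808 F1928
G1 X66.781 Y48.175
G1 X44.619 Y52.794
G1 X24.221 Y56.553
G1 X13.930 Y58.339
M5
G0 X40.196 Y15.629
M3 S849
G1 X20.912 Y87.995 F990
M5
G0 X19.380 Y32.464
M3 S471
G1 X24.500 Y42.021 F1928
G1 X36.299 Y41.486
G1 X52.241 Y36.336
G1 X69.791 Y32.051
G1 X86.413 Y34.108
M5
G0 X0.000 Y0.000

viewBox `0 0 114.673 127.702` with mm width/height → 1 unit = 1 mm. Flip: y_m = 127.702 − y_svg.

**Shape 1** — `<path>` cubic bezier, stroke `#ff8800` → score (S471, F1928). Control points (SVG): P0=(83.019,86.897), P1=(98.997,83.646), P2=(18.023,70.079), P3=(13.930,69.363); sampled at t=k/5. Machine vertices: (83.019,40.805) → (82.362,43.808) → (66.781,48.175) → (44.619,52.794) → (24.221,56.553) → (13.930,58.339). Open path.

**Shape 2** — `<path>` line segment, stroke `#000000` → cut (S849, F990). Machine vertices: (40.196,15.629) → (20.912,87.995). Open path.

**Shape 3** — `<path>` cubic bezier, stroke `#ff8800` → score (S471, F1928). Control points (SVG): P0=(19.380,95.238), P1=(20.939,67.857), P2=(60.891,105.350), P3=(86.413,93.594); sampled at t=k/5. Machine vertices: (19.380,32.464) → (24.500,42.021) → (36.299,41.486) → (52.241,36.336) → (69.791,32.051) → (86.413,34.108). Open path.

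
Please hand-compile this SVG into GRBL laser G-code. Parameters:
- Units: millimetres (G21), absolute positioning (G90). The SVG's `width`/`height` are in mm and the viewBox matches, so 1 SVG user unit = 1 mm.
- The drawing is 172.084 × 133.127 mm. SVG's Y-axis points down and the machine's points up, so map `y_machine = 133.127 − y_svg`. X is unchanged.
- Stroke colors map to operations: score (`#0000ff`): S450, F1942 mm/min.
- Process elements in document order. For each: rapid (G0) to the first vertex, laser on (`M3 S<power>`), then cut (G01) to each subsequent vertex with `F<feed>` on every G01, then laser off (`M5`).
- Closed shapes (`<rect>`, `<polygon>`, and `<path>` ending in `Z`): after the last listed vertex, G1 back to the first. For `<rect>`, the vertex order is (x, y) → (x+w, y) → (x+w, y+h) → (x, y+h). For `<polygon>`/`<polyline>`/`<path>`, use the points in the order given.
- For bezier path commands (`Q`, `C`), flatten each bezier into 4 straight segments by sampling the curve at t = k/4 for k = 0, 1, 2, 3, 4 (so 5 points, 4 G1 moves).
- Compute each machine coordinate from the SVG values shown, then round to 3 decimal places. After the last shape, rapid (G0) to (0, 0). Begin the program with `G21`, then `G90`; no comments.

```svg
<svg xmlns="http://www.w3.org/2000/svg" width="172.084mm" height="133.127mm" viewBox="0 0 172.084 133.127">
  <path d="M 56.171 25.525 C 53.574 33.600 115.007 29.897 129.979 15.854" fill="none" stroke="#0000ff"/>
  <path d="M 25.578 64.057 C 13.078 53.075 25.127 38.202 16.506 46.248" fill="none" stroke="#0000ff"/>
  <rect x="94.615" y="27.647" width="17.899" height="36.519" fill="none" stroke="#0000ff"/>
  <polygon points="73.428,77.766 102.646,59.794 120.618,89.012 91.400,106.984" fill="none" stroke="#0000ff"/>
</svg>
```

G21
G90
G0 X56.171 Y107.602
M3 S450
G01 X64.502 Y103.732 F1942
G01 X86.487 Y104.143 F1942
G01 X111.765 Y108.702 F1942
G01 X129.979 Y117.273 F1942
M5
G0 X25.578 Y69.070
M3 S450
G01 X20.099 Y77.617 F1942
G01 X19.587 Y85.110 F1942
G01 X19.803 Y89.035 F1942
G01 X16.506 Y86.879 F1942
M5
G0 X94.615 Y105.480
M3 S450
G01 X112.514 Y105.480 F1942
G01 X112.514 Y68.961 F1942
G01 X94.615 Y68.961 F1942
G01 X94.615 Y105.480 F1942
M5
G0 X73.428 Y55.361
M3 S450
G01 X102.646 Y73.333 F1942
G01 X120.618 Y44.115 F1942
G01 X91.400 Y26.143 F1942
G01 X73.428 Y55.361 F1942
M5
G0 X0.000 Y0.000

Since the viewBox matches the mm dimensions, user units are millimetres directly. The only transform is the Y-flip y_m = 133.127 − y_svg.

Shape 1 is a cubic bezier drawn with `<path>`. Its stroke #0000ff means score at S450, F1942. After flipping Y the toolpath is (56.171,107.602) → (64.502,103.732) → (86.487,104.143) → (111.765,108.702) → (129.979,117.273).

Shape 2 is a cubic bezier drawn with `<path>`. Its stroke #0000ff means score at S450, F1942. After flipping Y the toolpath is (25.578,69.070) → (20.099,77.617) → (19.587,85.110) → (19.803,89.035) → (16.506,86.879).

Shape 3 is a rectangle drawn with `<rect>`. Its stroke #0000ff means score at S450, F1942. After flipping Y the toolpath is (94.615,105.480) → (112.514,105.480) → (112.514,68.961) → (94.615,68.961) → (94.615,105.480), returning to the start.

Shape 4 is a regular polygon drawn with `<polygon>`. Its stroke #0000ff means score at S450, F1942. After flipping Y the toolpath is (73.428,55.361) → (102.646,73.333) → (120.618,44.115) → (91.400,26.143) → (73.428,55.361), returning to the start.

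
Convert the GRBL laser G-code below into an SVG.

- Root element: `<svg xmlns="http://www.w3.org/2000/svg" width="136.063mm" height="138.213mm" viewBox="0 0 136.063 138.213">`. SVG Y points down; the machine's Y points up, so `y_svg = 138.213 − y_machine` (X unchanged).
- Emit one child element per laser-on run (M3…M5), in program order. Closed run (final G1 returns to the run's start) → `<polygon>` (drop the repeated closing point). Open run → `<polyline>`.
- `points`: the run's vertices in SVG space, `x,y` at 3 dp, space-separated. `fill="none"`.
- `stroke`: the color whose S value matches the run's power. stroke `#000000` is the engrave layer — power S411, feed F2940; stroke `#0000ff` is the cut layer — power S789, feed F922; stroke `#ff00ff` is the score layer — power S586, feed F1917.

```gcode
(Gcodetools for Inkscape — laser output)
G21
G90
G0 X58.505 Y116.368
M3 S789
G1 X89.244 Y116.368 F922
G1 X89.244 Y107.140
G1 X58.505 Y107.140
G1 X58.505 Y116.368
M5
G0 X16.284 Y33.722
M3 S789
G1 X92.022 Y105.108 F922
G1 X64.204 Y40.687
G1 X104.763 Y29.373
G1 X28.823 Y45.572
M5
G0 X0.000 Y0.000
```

<svg xmlns="http://www.w3.org/2000/svg" width="136.063mm" height="138.213mm" viewBox="0 0 136.063 138.213">
  <polygon points="58.505,21.845 89.244,21.845 89.244,31.073 58.505,31.073" fill="none" stroke="#0000ff"/>
  <polyline points="16.284,104.491 92.022,33.105 64.204,97.526 104.763,108.840 28.823,92.641" fill="none" stroke="#0000ff"/>
</svg>

Each laser-on run becomes one SVG element. Flip Y back into SVG space with y_svg = 138.213 − y_machine. Every run uses S789, so all elements get stroke `#0000ff` (cut).

Run 1: The run returns to its start, so emit a `<polygon>` with points (Y-flipped): 58.505,21.845 89.244,21.845 89.244,31.073 58.505,31.073.

Run 2: The run is open, so emit a `<polyline>` with points (Y-flipped): 16.284,104.491 92.022,33.105 64.204,97.526 104.763,108.840 28.823,92.641.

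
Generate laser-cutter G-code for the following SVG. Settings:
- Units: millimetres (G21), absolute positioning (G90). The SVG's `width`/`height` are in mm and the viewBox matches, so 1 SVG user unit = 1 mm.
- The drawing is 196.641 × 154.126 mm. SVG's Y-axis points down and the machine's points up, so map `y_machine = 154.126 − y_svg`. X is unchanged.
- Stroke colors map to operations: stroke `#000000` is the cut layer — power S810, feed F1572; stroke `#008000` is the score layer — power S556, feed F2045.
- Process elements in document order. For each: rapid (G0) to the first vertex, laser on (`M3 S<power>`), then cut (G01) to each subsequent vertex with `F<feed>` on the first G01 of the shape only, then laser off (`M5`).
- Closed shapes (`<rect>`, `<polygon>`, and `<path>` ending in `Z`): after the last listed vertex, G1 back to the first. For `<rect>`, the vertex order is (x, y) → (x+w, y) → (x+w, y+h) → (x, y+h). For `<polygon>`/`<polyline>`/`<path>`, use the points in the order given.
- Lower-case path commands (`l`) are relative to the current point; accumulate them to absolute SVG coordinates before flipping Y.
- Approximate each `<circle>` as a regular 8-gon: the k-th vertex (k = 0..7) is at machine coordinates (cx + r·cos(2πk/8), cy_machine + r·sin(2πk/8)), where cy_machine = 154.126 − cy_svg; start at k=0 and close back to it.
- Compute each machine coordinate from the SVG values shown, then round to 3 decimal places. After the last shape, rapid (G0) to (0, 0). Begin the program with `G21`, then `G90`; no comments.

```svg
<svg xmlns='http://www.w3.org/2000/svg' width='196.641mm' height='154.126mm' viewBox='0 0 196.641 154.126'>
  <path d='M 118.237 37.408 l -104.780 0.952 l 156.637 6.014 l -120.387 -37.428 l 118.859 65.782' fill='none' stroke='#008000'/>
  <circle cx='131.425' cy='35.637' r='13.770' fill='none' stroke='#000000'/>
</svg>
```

Since the viewBox matches the mm dimensions, user units are millimetres directly. The only transform is the Y-flip y_m = 154.126 − y_svg.

Shape 1 is a open polyline drawn with `<path>`. Its stroke #008000 means score at S556, F2045. After flipping Y the toolpath is (118.237,116.718) → (13.457,115.766) → (170.094,109.752) → (49.707,147.180) → (168.566,81.398).

Shape 2 is a circle drawn with `<circle>`. Its stroke #000000 means cut at S810, F1572. After flipping Y the toolpath is (145.195,118.489) → (141.162,128.226) → (131.425,132.259) → (121.688,128.226) → (117.655,118.489) → (121.688,108.752) → (131.425,104.719) → (141.162,108.752) → (145.195,118.489), returning to the start.

G21
G90
G0 X118.237 Y116.718
M3 S556
G01 X13.457 Y115.766 F2045
G01 X170.094 Y109.752
G01 X49.707 Y147.180
G01 X168.566 Y81.398
M5
G0 X145.195 Y118.489
M3 S810
G01 X141.162 Y128.226 F1572
G01 X131.425 Y132.259
G01 X121.688 Y128.226
G01 X117.655 Y118.489
G01 X121.688 Y108.752
G01 X131.425 Y104.719
G01 X141.162 Y108.752
G01 X145.195 Y118.489
M5
G0 X0.000 Y0.000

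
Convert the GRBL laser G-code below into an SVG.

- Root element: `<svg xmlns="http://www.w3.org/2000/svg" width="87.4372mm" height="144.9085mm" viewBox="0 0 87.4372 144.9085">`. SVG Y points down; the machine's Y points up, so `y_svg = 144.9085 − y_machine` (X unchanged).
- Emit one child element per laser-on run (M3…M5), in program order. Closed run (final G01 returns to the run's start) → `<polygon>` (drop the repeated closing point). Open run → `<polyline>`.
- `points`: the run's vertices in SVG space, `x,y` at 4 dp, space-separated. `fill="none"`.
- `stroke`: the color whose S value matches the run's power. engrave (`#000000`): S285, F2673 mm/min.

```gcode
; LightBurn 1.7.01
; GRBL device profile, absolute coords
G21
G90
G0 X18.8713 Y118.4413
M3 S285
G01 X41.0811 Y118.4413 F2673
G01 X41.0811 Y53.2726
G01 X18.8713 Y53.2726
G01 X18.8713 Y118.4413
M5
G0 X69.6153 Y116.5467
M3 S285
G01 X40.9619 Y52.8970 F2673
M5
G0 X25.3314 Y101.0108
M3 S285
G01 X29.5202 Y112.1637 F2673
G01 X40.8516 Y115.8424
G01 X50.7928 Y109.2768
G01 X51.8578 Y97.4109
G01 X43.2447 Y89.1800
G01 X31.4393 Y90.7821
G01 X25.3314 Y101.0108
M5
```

<svg xmlns="http://www.w3.org/2000/svg" width="87.4372mm" height="144.9085mm" viewBox="0 0 87.4372 144.9085">
  <polygon points="18.8713,26.4672 41.0811,26.4672 41.0811,91.6359 18.8713,91.6359" fill="none" stroke="#000000"/>
  <polyline points="69.6153,28.3618 40.9619,92.0115" fill="none" stroke="#000000"/>
  <polygon points="25.3314,43.8977 29.5202,32.7448 40.8516,29.0661 50.7928,35.6317 51.8578,47.4976 43.2447,55.7285 31.4393,54.1264" fill="none" stroke="#000000"/>
</svg>

Each laser-on run becomes one SVG element. Flip Y back into SVG space with y_svg = 144.9085 − y_machine. Every run uses S285, so all elements get stroke `#000000` (engrave).

Run 1: The run returns to its start, so emit a `<polygon>` with points (Y-flipped): 18.8713,26.4672 41.0811,26.4672 41.0811,91.6359 18.8713,91.6359.

Run 2: The run is open, so emit a `<polyline>` with points (Y-flipped): 69.6153,28.3618 40.9619,92.0115.

Run 3: The run returns to its start, so emit a `<polygon>` with points (Y-flipped): 25.3314,43.8977 29.5202,32.7448 40.8516,29.0661 50.7928,35.6317 51.8578,47.4976 43.2447,55.7285 31.4393,54.1264.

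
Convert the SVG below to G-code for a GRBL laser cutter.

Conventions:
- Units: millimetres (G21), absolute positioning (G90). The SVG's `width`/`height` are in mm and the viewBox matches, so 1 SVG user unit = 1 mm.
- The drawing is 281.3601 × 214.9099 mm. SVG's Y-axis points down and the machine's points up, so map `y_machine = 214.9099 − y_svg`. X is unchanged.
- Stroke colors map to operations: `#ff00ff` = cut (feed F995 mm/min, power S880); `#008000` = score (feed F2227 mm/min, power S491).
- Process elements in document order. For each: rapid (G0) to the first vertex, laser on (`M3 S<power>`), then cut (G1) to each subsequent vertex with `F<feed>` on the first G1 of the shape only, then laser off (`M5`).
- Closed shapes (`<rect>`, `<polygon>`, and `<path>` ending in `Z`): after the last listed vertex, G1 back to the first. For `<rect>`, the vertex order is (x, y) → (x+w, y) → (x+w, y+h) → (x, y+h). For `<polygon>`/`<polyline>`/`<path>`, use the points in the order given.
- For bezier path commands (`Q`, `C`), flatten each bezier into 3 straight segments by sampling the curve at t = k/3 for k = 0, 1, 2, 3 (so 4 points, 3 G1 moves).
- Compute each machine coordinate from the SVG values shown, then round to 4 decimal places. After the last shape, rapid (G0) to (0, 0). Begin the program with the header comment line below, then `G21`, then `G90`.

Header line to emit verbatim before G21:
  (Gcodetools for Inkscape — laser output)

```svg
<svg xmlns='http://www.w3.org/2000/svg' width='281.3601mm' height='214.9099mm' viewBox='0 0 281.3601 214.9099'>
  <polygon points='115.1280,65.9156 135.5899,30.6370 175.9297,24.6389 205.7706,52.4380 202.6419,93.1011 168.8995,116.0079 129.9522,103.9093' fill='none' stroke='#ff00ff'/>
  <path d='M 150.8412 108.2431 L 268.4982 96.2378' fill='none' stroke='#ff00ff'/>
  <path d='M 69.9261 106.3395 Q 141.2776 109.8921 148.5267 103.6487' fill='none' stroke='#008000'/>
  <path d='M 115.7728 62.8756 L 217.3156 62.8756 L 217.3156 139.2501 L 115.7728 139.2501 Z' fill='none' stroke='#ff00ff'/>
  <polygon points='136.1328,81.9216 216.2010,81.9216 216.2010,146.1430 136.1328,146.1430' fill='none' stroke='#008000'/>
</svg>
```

(Gcodetools for Inkscape — laser output)
G21
G90
G0 X115.1280 Y148.9943
M3 S880
G1 X135.5899 Y184.2729 F995
G1 X175.9297 Y190.2710
G1 X205.7706 Y162.4719
G1 X202.6419 Y121.8088
G1 X168.8995 Y98.9020
G1 X129.9522 Y111.0006
G1 X115.1280 Y148.9943
M5
G0 X150.8412 Y106.6668
M3 S880
G1 X268.4982 Y118.6721 F995
M5
G0 X69.9261 Y108.5704
M3 S491
G1 X110.3713 Y107.2904 F2227
G1 X136.5715 Y108.1874
G1 X148.5267 Y111.2612
M5
G0 X115.7728 Y152.0343
M3 S880
G1 X217.3156 Y152.0343 F995
G1 X217.3156 Y75.6598
G1 X115.7728 Y75.6598
G1 X115.7728 Y152.0343
M5
G0 X136.1328 Y132.9883
M3 S491
G1 X216.2010 Y132.9883 F2227
G1 X216.2010 Y68.7669
G1 X136.1328 Y68.7669
G1 X136.1328 Y132.9883
M5
G0 X0.0000 Y0.0000

Since the viewBox matches the mm dimensions, user units are millimetres directly. The only transform is the Y-flip y_m = 214.9099 − y_svg.

Shape 1 is a regular polygon drawn with `<polygon>`. Its stroke #ff00ff means cut at S880, F995. After flipping Y the toolpath is (115.1280,148.9943) → (135.5899,184.2729) → (175.9297,190.2710) → (205.7706,162.4719) → (202.6419,121.8088) → (168.8995,98.9020) → (129.9522,111.0006) → (115.1280,148.9943), returning to the start.

Shape 2 is a line segment drawn with `<path>`. Its stroke #ff00ff means cut at S880, F995. After flipping Y the toolpath is (150.8412,106.6668) → (268.4982,118.6721).

Shape 3 is a quadratic bezier drawn with `<path>`. Its stroke #008000 means score at S491, F2227. After flipping Y the toolpath is (69.9261,108.5704) → (110.3713,107.2904) → (136.5715,108.1874) → (148.5267,111.2612).

Shape 4 is a rectangle drawn with `<path>`. Its stroke #ff00ff means cut at S880, F995. After flipping Y the toolpath is (115.7728,152.0343) → (217.3156,152.0343) → (217.3156,75.6598) → (115.7728,75.6598) → (115.7728,152.0343), returning to the start.

Shape 5 is a rectangle drawn with `<polygon>`. Its stroke #008000 means score at S491, F2227. After flipping Y the toolpath is (136.1328,132.9883) → (216.2010,132.9883) → (216.2010,68.7669) → (136.1328,68.7669) → (136.1328,132.9883), returning to the start.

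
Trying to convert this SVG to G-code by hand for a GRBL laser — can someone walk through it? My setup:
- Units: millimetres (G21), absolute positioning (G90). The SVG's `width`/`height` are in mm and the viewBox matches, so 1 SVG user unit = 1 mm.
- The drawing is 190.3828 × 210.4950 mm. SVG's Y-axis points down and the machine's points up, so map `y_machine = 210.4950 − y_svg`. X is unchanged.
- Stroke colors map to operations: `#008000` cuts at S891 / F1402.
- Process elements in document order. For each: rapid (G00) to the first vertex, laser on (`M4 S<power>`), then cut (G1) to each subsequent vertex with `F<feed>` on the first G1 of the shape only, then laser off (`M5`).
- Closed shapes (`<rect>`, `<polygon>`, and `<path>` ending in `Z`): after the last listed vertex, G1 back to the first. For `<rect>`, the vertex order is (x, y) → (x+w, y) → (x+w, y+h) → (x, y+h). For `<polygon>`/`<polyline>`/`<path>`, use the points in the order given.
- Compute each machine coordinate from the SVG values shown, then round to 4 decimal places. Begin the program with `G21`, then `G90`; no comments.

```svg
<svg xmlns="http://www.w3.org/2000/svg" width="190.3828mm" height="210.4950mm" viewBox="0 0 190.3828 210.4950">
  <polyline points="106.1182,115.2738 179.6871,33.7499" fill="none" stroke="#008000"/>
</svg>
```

G21
G90
G00 X106.1182 Y95.2212
M4 S891
G1 X179.6871 Y176.7451 F1402
M5

viewBox `0 0 190.3828 210.4950` with mm width/height → 1 unit = 1 mm. Flip: y_m = 210.4950 − y_svg.

**Shape 1** — `<polyline>` line segment, stroke `#008000` → cut (S891, F1402). Machine vertices: (106.1182,95.2212) → (179.6871,176.7451). Open path.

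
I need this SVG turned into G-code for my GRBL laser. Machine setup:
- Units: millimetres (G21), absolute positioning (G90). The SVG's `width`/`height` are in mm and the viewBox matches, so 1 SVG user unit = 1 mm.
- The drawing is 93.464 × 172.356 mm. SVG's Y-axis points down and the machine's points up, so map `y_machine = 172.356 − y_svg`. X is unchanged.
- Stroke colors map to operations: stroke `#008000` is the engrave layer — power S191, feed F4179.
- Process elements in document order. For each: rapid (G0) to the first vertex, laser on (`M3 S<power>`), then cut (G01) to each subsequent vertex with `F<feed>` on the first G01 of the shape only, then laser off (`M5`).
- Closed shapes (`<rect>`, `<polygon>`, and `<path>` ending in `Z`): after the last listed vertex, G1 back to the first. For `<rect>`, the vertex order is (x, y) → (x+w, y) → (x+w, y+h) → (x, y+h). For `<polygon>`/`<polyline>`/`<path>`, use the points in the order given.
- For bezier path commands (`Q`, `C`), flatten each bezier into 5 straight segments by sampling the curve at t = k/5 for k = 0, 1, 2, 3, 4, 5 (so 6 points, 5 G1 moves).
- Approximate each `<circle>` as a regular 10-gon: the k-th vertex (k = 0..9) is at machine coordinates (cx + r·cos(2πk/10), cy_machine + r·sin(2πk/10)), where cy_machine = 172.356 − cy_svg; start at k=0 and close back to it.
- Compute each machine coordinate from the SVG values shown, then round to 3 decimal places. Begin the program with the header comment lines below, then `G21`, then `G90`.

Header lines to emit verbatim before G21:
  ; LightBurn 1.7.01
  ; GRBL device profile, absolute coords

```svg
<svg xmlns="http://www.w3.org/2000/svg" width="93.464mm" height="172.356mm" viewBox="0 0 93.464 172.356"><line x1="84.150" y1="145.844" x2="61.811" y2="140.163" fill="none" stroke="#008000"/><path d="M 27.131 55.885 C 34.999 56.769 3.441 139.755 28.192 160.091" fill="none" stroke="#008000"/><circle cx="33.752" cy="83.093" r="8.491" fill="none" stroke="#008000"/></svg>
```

; LightBurn 1.7.01
; GRBL device profile, absolute coords
G21
G90
G0 X84.150 Y26.512
M3 S191
G01 X61.811 Y32.193 F4179
M5
G0 X27.131 Y116.471
M3 S191
G01 X27.887 Y107.246 F4179
G01 X23.775 Y85.265
G01 X19.392 Y57.476
G01 X19.333 Y30.827
G01 X28.192 Y12.265
M5
G0 X42.243 Y89.263
M3 S191
G01 X40.621 Y94.254 F4179
G01 X36.376 Y97.338
G01 X31.128 Y97.338
G01 X26.883 Y94.254
G01 X25.261 Y89.263
G01 X26.883 Y84.272
G01 X31.128 Y81.188
G01 X36.376 Y81.188
G01 X40.621 Y84.272
G01 X42.243 Y89.263
M5

1 u = 1 mm; y_m = 172.356 − y.

[1] `<line>` line segment, #008000→engrave S191 F4179: (84.150,26.512) → (61.811,32.193)

[2] `<path>` cubic bezier, #008000→engrave S191 F4179: (27.131,116.471) → (27.887,107.246) → (23.775,85.265) → (19.392,57.476) → (19.333,30.827) → (28.192,12.265)

[3] `<circle>` circle, #008000→engrave S191 F4179: (42.243,89.263) → (40.621,94.254) → (36.376,97.338) → (31.128,97.338) → (26.883,94.254) → (25.261,89.263) → (26.883,84.272) → (31.128,81.188) → (36.376,81.188) → (40.621,84.272) → (42.243,89.263) (closed)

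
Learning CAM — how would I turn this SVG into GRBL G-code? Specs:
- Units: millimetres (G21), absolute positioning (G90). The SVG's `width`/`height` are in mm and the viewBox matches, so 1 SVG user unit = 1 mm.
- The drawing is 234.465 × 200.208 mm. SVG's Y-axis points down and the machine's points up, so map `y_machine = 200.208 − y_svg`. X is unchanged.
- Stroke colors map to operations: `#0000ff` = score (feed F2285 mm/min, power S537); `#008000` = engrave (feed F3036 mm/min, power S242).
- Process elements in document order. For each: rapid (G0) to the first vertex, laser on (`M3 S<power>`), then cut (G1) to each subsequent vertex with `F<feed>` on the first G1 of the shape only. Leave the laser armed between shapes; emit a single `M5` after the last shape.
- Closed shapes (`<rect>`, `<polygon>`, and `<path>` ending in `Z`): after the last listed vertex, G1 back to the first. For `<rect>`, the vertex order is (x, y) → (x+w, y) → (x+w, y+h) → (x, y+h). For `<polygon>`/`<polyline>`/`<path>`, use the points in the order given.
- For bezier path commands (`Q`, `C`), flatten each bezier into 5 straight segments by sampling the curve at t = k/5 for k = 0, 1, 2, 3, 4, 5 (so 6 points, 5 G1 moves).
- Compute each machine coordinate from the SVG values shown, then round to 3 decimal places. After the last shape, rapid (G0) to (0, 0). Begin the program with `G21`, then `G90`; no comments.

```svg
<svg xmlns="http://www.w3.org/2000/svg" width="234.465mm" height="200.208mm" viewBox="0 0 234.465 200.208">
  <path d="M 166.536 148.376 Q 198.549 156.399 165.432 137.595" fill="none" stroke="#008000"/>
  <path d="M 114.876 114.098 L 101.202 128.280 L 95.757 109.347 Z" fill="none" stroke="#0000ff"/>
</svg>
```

viewBox `0 0 234.465 200.208` with mm width/height → 1 unit = 1 mm. Flip: y_m = 200.208 − y_svg.

**Shape 1** — `<path>` quadratic bezier, stroke `#008000` → engrave (S242, F3036). Control points (SVG): P0=(166.536,148.376), P1=(198.549,156.399), P2=(165.432,137.595); sampled at t=k/5. Machine vertices: (166.536,51.832) → (176.736,49.696) → (181.726,49.706) → (181.505,51.862) → (176.074,56.164) → (165.432,62.613). Open path.

**Shape 2** — `<path>` regular polygon, stroke `#0000ff` → score (S537, F2285). Machine vertices: (114.876,86.110) → (101.202,71.928) → (95.757,90.861) → (114.876,86.110). Closed: final G1 returns to the first vertex.

G21
G90
G0 X166.536 Y51.832
M3 S242
G1 X176.736 Y49.696 F3036
G1 X181.726 Y49.706
G1 X181.505 Y51.862
G1 X176.074 Y56.164
G1 X165.432 Y62.613
G0 X114.876 Y86.110
M3 S537
G1 X101.202 Y71.928 F2285
G1 X95.757 Y90.861
G1 X114.876 Y86.110
M5
G0 X0.000 Y0.000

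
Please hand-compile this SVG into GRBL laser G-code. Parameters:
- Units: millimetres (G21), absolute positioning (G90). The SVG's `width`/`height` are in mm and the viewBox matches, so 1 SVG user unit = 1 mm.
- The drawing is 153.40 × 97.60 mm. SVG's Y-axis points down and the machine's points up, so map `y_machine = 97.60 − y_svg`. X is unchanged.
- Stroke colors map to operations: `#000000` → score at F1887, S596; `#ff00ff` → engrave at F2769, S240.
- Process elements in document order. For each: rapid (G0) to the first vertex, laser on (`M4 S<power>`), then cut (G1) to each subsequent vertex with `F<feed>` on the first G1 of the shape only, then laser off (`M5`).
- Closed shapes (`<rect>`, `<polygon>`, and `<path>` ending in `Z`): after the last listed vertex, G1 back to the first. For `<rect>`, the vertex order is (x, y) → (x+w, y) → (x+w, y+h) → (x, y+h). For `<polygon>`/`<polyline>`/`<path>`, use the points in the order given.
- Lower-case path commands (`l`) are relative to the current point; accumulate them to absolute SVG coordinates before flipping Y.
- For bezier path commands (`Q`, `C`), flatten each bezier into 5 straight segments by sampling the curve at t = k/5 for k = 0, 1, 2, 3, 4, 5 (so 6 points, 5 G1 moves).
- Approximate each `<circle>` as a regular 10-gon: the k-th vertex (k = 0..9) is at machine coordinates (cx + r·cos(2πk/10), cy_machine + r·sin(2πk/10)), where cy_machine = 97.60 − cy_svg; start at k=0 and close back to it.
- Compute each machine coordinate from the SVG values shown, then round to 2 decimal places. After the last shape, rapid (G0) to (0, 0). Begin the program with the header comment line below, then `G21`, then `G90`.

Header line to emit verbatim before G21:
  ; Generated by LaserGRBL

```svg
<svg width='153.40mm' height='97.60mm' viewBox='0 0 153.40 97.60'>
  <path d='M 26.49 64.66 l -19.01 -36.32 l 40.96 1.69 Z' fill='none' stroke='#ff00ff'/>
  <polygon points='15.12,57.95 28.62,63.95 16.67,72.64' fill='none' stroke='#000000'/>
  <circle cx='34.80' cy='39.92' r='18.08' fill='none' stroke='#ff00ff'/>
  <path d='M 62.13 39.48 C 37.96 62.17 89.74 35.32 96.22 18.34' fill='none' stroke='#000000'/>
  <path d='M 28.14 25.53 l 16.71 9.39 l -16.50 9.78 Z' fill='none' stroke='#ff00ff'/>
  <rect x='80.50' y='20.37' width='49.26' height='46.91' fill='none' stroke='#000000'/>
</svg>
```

; Generated by LaserGRBL
G21
G90
G0 X26.49 Y32.94
M4 S240
G1 X7.48 Y69.26 F2769
G1 X48.44 Y67.57
G1 X26.49 Y32.94
M5
G0 X15.12 Y39.65
M4 S596
G1 X28.62 Y33.65 F1887
G1 X16.67 Y24.96
G1 X15.12 Y39.65
M5
G0 X52.88 Y57.68
M4 S240
G1 X49.43 Y68.31 F2769
G1 X40.39 Y74.88
G1 X29.21 Y74.88
G1 X20.17 Y68.31
G1 X16.72 Y57.68
G1 X20.17 Y47.05
G1 X29.21 Y40.48
G1 X40.39 Y40.48
G1 X49.43 Y47.05
G1 X52.88 Y57.68
M5
G0 X62.13 Y58.12
M4 S596
G1 X55.77 Y49.98 F1887
G1 X61.82 Y50.87
G1 X74.46 Y57.95
G1 X87.87 Y68.36
G1 X96.22 Y79.26
M5
G0 X28.14 Y72.07
M4 S240
G1 X44.85 Y62.68 F2769
G1 X28.35 Y52.90
G1 X28.14 Y72.07
M5
G0 X80.50 Y77.23
M4 S596
G1 X129.76 Y77.23 F1887
G1 X129.76 Y30.32
G1 X80.50 Y30.32
G1 X80.50 Y77.23
M5
G0 X0.00 Y0.00

1 u = 1 mm; y_m = 97.60 − y.

[1] `<path>` regular polygon, #ff00ff→engrave S240 F2769: (26.49,32.94) → (7.48,69.26) → (48.44,67.57) → (26.49,32.94) (closed)

[2] `<polygon>` regular polygon, #000000→score S596 F1887: (15.12,39.65) → (28.62,33.65) → (16.67,24.96) → (15.12,39.65) (closed)

[3] `<circle>` circle, #ff00ff→engrave S240 F2769: (52.88,57.68) → (49.43,68.31) → (40.39,74.88) → (29.21,74.88) → (20.17,68.31) → (16.72,57.68) → (20.17,47.05) → (29.21,40.48) → (40.39,40.48) → (49.43,47.05) → (52.88,57.68) (closed)

[4] `<path>` cubic bezier, #000000→score S596 F1887: (62.13,58.12) → (55.77,49.98) → (61.82,50.87) → (74.46,57.95) → (87.87,68.36) → (96.22,79.26)

[5] `<path>` regular polygon, #ff00ff→engrave S240 F2769: (28.14,72.07) → (44.85,62.68) → (28.35,52.90) → (28.14,72.07) (closed)

[6] `<rect>` rectangle, #000000→score S596 F1887: (80.50,77.23) → (129.76,77.23) → (129.76,30.32) → (80.50,30.32) → (80.50,77.23) (closed)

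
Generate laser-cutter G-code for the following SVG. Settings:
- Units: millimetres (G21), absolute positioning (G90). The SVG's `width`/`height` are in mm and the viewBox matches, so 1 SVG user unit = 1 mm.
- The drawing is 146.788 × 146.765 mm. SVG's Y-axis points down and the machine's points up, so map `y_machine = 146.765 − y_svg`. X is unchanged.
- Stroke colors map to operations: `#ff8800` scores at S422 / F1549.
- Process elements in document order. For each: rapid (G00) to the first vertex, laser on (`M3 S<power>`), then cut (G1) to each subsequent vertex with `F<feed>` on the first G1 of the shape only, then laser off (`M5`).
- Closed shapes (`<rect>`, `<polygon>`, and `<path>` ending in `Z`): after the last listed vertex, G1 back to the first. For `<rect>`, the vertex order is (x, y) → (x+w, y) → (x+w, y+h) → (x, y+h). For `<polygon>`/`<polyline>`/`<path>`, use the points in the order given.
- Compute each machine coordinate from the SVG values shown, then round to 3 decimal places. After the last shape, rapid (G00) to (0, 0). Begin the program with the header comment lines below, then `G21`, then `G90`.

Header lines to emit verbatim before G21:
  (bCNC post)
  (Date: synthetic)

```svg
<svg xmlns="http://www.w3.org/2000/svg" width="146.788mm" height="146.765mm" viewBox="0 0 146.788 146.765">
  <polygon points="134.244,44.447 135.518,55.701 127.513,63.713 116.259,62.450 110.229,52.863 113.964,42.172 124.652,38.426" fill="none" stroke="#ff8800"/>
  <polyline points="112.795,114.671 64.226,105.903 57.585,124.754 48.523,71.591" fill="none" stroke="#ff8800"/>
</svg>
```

(bCNC post)
(Date: synthetic)
G21
G90
G00 X134.244 Y102.318
M3 S422
G1 X135.518 Y91.064 F1549
G1 X127.513 Y83.052
G1 X116.259 Y84.315
G1 X110.229 Y93.902
G1 X113.964 Y104.593
G1 X124.652 Y108.339
G1 X134.244 Y102.318
M5
G00 X112.795 Y32.094
M3 S422
G1 X64.226 Y40.862 F1549
G1 X57.585 Y22.011
G1 X48.523 Y75.174
M5
G00 X0.000 Y0.000

1 u = 1 mm; y_m = 146.765 − y.

[1] `<polygon>` regular polygon, #ff8800→score S422 F1549: (134.244,102.318) → (135.518,91.064) → (127.513,83.052) → (116.259,84.315) → (110.229,93.902) → (113.964,104.593) → (124.652,108.339) → (134.244,102.318) (closed)

[2] `<polyline>` open polyline, #ff8800→score S422 F1549: (112.795,32.094) → (64.226,40.862) → (57.585,22.011) → (48.523,75.174)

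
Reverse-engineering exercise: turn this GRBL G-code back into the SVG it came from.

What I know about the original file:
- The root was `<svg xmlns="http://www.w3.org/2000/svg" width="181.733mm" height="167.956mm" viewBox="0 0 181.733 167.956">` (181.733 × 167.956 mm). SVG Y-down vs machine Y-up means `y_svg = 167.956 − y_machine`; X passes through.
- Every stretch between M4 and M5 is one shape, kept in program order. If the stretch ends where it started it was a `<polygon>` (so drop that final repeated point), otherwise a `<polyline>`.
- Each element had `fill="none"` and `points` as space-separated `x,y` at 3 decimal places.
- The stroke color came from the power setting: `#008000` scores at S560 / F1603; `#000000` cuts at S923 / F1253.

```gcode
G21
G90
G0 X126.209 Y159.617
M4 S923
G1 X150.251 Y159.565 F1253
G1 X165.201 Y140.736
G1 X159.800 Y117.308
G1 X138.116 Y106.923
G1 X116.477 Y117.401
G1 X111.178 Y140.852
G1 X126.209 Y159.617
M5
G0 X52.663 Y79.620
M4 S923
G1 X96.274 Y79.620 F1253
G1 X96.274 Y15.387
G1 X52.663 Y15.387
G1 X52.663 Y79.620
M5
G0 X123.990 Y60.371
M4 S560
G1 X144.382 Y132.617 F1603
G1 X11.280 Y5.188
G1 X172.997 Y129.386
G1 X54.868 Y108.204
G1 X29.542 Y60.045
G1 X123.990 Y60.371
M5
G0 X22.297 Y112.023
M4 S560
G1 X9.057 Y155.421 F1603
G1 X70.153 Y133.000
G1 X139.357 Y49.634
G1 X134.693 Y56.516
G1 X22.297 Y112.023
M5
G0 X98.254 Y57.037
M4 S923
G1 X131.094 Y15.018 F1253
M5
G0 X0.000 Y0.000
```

y_svg = 167.956 − y_m.

[1] S923→`#000000` (cut); closed run; points: 126.209,8.339 150.251,8.391 165.201,27.220 159.800,50.648 138.116,61.033 116.477,50.555 111.178,27.104

[2] S923→`#000000` (cut); closed run; points: 52.663,88.336 96.274,88.336 96.274,152.569 52.663,152.569

[3] S560→`#008000` (score); closed run; points: 123.990,107.585 144.382,35.339 11.280,162.768 172.997,38.570 54.868,59.752 29.542,107.911

[4] S560→`#008000` (score); closed run; points: 22.297,55.933 9.057,12.535 70.153,34.956 139.357,118.322 134.693,111.440

[5] S923→`#000000` (cut); open run; points: 98.254,110.919 131.094,152.938

<svg xmlns="http://www.w3.org/2000/svg" width="181.733mm" height="167.956mm" viewBox="0 0 181.733 167.956">
  <polygon points="126.209,8.339 150.251,8.391 165.201,27.220 159.800,50.648 138.116,61.033 116.477,50.555 111.178,27.104" fill="none" stroke="#000000"/>
  <polygon points="52.663,88.336 96.274,88.336 96.274,152.569 52.663,152.569" fill="none" stroke="#000000"/>
  <polygon points="123.990,107.585 144.382,35.339 11.280,162.768 172.997,38.570 54.868,59.752 29.542,107.911" fill="none" stroke="#008000"/>
  <polygon points="22.297,55.933 9.057,12.535 70.153,34.956 139.357,118.322 134.693,111.440" fill="none" stroke="#008000"/>
  <polyline points="98.254,110.919 131.094,152.938" fill="none" stroke="#000000"/>
</svg>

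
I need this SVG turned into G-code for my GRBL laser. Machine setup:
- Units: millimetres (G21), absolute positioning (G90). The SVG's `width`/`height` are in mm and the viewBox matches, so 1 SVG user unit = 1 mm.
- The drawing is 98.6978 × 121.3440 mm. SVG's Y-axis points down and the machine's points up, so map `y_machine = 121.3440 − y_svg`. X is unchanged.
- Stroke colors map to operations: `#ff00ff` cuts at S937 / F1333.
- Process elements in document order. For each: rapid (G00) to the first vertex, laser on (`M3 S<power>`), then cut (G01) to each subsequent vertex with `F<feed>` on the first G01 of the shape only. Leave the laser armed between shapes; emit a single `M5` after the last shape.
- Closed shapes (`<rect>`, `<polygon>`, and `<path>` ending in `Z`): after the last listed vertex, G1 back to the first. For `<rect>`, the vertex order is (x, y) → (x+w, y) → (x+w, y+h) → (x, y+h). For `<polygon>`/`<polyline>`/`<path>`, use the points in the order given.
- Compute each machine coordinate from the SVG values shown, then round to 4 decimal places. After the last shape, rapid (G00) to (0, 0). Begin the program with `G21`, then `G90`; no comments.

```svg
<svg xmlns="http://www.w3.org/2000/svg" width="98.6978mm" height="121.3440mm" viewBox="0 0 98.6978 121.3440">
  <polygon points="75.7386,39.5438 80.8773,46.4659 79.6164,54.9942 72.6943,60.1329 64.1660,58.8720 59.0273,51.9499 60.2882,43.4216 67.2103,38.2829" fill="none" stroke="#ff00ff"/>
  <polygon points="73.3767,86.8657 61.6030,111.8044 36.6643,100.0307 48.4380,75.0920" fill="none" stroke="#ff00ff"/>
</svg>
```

viewBox `0 0 98.6978 121.3440` with mm width/height → 1 unit = 1 mm. Flip: y_m = 121.3440 − y_svg.

**Shape 1** — `<polygon>` regular polygon, stroke `#ff00ff` → cut (S937, F1333). Machine vertices: (75.7386,81.8002) → (80.8773,74.8781) → (79.6164,66.3498) → (72.6943,61.2111) → (64.1660,62.4720) → (59.0273,69.3941) → (60.2882,77.9224) → (67.2103,83.0611) → (75.7386,81.8002). Closed: final G1 returns to the first vertex.

**Shape 2** — `<polygon>` regular polygon, stroke `#ff00ff` → cut (S937, F1333). Machine vertices: (73.3767,34.4783) → (61.6030,9.5396) → (36.6643,21.3133) → (48.4380,46.2520) → (73.3767,34.4783). Closed: final G1 returns to the first vertex.

G21
G90
G00 X75.7386 Y81.8002
M3 S937
G01 X80.8773 Y74.8781 F1333
G01 X79.6164 Y66.3498
G01 X72.6943 Y61.2111
G01 X64.1660 Y62.4720
G01 X59.0273 Y69.3941
G01 X60.2882 Y77.9224
G01 X67.2103 Y83.0611
G01 X75.7386 Y81.8002
G00 X73.3767 Y34.4783
M3 S937
G01 X61.6030 Y9.5396 F1333
G01 X36.6643 Y21.3133
G01 X48.4380 Y46.2520
G01 X73.3767 Y34.4783
M5
G00 X0.0000 Y0.0000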